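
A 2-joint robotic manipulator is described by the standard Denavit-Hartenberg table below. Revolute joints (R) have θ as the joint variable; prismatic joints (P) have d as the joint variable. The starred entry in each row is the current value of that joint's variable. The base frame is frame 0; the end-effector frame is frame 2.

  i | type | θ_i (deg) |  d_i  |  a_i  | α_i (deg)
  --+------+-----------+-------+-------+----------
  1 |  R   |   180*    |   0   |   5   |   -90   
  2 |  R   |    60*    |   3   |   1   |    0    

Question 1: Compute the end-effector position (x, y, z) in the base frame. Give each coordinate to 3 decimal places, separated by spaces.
-5.500 -3.000 -0.866

after link 1: o_1 = (-5.0000, 0.0000, 0.0000)
after link 2: o_2 = (-5.5000, -3.0000, -0.8660)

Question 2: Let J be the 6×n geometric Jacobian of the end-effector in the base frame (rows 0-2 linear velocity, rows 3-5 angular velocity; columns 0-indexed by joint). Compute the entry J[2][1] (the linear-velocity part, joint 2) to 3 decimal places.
axis z_1 = (-0.0000,-1.0000,0.0000); lever o_n−o_1 = (-0.5000,-3.0000,-0.8660)
cross product → J_v[:, 1] = (0.8660,-0.0000,-0.5000)
J_ω[:, 1] = z_1
entry J[2][1] = -0.5000

-0.500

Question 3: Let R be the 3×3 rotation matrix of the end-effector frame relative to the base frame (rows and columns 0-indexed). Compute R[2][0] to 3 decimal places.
-0.866

End-effector x-axis (col 0 of R) = (-0.5000,0.0000,-0.8660)
R[2][0] = -0.8660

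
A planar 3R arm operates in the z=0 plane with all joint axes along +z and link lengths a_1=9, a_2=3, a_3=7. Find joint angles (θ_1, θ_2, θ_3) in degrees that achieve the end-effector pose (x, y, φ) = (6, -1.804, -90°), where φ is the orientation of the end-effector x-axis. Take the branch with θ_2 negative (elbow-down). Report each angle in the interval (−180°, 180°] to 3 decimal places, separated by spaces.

59.999 -120.002 -29.997

wrist centre = target − a_3·(cos φ, sin φ) = (6.0000, 5.1960)
cos θ_2 = (62.9984−9²−3²)/(2·9·3) = -0.5000; θ_2 = -120.0019° (elbow-down)
β = atan2(5.1960,6.0000) = 40.8926°; ψ = atan2(-2.5980,7.4999) = -19.1065°
θ_1 = β − ψ = 59.9990°
θ_3 = φ − θ_1 − θ_2 = -29.9971° (wrapped to (-180°,180°])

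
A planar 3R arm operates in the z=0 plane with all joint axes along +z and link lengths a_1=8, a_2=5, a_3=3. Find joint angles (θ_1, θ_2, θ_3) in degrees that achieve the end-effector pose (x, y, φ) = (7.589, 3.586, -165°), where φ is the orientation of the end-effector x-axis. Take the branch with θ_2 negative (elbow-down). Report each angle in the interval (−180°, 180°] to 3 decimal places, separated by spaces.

wrist centre = target − a_3·(cos φ, sin φ) = (10.4868, 4.3625)
cos θ_2 = (129.0035−8²−5²)/(2·8·5) = 0.5000; θ_2 = -59.9971° (elbow-down)
β = atan2(4.3625,10.4868) = 22.5871°; ψ = atan2(-4.3300,10.5002) = -22.4099°
θ_1 = β − ψ = 44.9970°
θ_3 = φ − θ_1 − θ_2 = -149.9999° (wrapped to (-180°,180°])

44.997 -59.997 -150.000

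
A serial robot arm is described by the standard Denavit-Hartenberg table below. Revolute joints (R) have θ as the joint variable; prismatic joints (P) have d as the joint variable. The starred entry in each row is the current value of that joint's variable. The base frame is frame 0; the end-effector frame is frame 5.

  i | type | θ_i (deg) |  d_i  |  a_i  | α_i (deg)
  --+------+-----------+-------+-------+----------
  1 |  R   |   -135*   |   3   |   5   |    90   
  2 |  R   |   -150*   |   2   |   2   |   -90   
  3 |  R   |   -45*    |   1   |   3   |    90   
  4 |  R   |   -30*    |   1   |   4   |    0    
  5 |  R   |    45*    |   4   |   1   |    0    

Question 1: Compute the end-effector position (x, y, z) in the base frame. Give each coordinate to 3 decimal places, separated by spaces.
-8.626 6.633 1.783

after link 1: o_1 = (-3.5355, -3.5355, 3.0000)
after link 2: o_2 = (-3.7250, -0.8966, 2.0000)
after link 3: o_3 = (-4.2795, 1.5489, 0.0733)
after link 4: o_4 = (-4.7375, 5.5551, 0.9342)
after link 5: o_5 = (-8.6257, 6.6327, 1.7827)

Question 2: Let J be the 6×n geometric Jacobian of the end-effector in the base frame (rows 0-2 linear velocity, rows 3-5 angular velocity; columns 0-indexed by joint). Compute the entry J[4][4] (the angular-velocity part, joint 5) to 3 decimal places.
axis z_4 = (-0.9330,0.0670,0.3536); lever o_n−o_4 = (-3.8883,1.0777,0.8486)
cross product → J_v[:, 4] = (-0.3242,-0.5830,-0.7450)
J_ω[:, 4] = z_4
entry J[4][4] = 0.0670

0.067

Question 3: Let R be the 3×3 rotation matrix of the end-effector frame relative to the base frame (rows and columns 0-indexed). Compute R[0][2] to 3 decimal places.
End-effector z-axis (col 2 of R) = (-0.9330,0.0670,0.3536)
R[0][2] = -0.9330

-0.933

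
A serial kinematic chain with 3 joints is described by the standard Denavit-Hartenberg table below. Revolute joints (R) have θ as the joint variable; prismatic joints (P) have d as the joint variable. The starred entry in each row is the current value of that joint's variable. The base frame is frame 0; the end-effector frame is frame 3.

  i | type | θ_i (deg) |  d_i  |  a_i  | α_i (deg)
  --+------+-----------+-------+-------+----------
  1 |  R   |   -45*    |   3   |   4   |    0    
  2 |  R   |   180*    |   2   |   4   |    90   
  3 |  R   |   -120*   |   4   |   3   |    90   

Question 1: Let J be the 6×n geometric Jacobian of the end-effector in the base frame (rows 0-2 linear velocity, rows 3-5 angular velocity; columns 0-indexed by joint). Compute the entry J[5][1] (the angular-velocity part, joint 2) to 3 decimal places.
1.000

axis z_1 = (0.0000,0.0000,1.0000); lever o_n−o_1 = (1.0607,4.5962,-0.5981)
cross product → J_v[:, 1] = (-4.5962,1.0607,0.0000)
J_ω[:, 1] = z_1
entry J[5][1] = 1.0000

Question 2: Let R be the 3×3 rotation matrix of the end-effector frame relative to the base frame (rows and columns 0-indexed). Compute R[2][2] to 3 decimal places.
0.500

End-effector z-axis (col 2 of R) = (0.6124,-0.6124,0.5000)
R[2][2] = 0.5000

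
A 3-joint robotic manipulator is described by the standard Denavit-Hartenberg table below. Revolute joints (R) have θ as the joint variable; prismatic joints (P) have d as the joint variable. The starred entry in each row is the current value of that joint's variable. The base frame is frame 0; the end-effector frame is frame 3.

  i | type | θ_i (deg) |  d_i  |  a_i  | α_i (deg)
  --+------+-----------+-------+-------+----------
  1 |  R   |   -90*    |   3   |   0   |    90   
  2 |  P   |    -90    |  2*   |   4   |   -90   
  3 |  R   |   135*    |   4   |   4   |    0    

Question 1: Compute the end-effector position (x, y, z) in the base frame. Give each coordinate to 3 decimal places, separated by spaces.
after link 1: o_1 = (0.0000, 0.0000, 3.0000)
after link 2: o_2 = (-2.0000, -0.0000, -1.0000)
after link 3: o_3 = (0.8284, -4.0000, 1.8284)

0.828 -4.000 1.828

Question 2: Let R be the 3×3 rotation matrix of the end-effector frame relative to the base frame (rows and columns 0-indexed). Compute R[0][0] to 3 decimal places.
End-effector x-axis (col 0 of R) = (0.7071,0.0000,0.7071)
R[0][0] = 0.7071

0.707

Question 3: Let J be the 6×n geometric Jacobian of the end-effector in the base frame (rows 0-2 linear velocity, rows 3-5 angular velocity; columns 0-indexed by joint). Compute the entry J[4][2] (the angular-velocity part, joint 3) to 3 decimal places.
-1.000

axis z_2 = (0.0000,-1.0000,0.0000); lever o_n−o_2 = (2.8284,-4.0000,2.8284)
cross product → J_v[:, 2] = (-2.8284,0.0000,2.8284)
J_ω[:, 2] = z_2
entry J[4][2] = -1.0000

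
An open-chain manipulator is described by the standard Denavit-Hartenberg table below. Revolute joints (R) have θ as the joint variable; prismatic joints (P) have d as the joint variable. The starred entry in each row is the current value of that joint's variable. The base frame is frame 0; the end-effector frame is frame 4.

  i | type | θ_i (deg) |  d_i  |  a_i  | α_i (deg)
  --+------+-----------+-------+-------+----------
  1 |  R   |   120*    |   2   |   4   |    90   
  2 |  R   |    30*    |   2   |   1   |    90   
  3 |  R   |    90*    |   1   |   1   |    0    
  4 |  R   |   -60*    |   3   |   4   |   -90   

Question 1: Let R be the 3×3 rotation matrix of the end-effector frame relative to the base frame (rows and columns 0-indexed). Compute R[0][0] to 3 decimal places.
End-effector x-axis (col 0 of R) = (0.0580,0.8995,0.4330)
R[0][0] = 0.0580

0.058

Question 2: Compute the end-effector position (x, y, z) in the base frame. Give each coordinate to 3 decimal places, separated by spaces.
after link 1: o_1 = (-2.0000, 3.4641, 2.0000)
after link 2: o_2 = (-0.7010, 5.2141, 2.5000)
after link 3: o_3 = (-0.0849, 6.1471, 1.6340)
after link 4: o_4 = (-0.6029, 11.0442, 0.7679)

-0.603 11.044 0.768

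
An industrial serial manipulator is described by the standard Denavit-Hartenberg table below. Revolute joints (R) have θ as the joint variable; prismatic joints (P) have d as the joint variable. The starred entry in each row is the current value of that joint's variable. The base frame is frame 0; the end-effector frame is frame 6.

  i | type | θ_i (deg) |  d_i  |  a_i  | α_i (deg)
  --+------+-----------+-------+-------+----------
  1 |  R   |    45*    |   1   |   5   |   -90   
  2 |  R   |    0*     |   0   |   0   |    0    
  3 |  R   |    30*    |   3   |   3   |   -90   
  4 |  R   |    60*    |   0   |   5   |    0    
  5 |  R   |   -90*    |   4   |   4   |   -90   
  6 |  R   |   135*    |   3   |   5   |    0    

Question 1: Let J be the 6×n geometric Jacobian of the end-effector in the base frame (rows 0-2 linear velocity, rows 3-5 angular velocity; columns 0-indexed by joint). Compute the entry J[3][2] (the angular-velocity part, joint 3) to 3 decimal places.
axis z_2 = (-0.7071,0.7071,0.0000); lever o_n−o_2 = (6.9822,1.7553,-4.1034)
cross product → J_v[:, 2] = (-2.9015,-2.9015,-6.1783)
J_ω[:, 2] = z_2
entry J[3][2] = -0.7071

-0.707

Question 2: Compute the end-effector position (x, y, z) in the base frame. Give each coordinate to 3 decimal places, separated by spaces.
after link 1: o_1 = (3.5355, 3.5355, 1.0000)
after link 2: o_2 = (3.5355, 3.5355, 1.0000)
after link 3: o_3 = (3.2513, 7.4940, -0.5000)
after link 4: o_4 = (7.8441, 5.9630, -1.7500)
after link 5: o_5 = (7.1370, 8.0844, -6.9462)
after link 6: o_6 = (10.5177, 5.2908, -3.1034)

10.518 5.291 -3.103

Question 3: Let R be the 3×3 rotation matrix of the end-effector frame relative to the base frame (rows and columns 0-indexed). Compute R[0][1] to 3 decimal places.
-0.375

End-effector y-axis (col 1 of R) = (-0.3750,-0.8750,-0.3062)
R[0][1] = -0.3750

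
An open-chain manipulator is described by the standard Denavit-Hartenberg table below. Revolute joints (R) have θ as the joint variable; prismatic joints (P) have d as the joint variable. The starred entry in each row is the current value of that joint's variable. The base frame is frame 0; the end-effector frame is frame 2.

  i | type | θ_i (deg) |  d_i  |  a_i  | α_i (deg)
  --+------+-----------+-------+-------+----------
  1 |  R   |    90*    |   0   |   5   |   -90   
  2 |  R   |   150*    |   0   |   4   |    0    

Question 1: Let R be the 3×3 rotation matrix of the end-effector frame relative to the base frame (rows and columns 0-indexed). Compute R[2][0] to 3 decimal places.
-0.500

End-effector x-axis (col 0 of R) = (-0.0000,-0.8660,-0.5000)
R[2][0] = -0.5000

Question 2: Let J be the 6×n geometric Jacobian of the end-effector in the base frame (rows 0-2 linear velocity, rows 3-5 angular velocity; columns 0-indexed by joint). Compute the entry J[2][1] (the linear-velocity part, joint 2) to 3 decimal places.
3.464

axis z_1 = (-1.0000,0.0000,0.0000); lever o_n−o_1 = (-0.0000,-3.4641,-2.0000)
cross product → J_v[:, 1] = (0.0000,-2.0000,3.4641)
J_ω[:, 1] = z_1
entry J[2][1] = 3.4641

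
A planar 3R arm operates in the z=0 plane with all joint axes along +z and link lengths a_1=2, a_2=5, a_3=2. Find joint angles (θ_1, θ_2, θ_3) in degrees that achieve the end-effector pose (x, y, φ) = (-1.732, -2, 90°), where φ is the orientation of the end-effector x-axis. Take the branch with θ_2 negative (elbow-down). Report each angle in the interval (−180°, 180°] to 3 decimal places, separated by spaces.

wrist centre = target − a_3·(cos φ, sin φ) = (-1.7320, -4.0000)
cos θ_2 = (18.9998−2²−5²)/(2·2·5) = -0.5000; θ_2 = -120.0006° (elbow-down)
β = atan2(-4.0000,-1.7320) = -113.4126°; ψ = atan2(-4.3301,-0.5000) = -96.5874°
θ_1 = β − ψ = -16.8252°
θ_3 = φ − θ_1 − θ_2 = -133.1742° (wrapped to (-180°,180°])

-16.825 -120.001 -133.174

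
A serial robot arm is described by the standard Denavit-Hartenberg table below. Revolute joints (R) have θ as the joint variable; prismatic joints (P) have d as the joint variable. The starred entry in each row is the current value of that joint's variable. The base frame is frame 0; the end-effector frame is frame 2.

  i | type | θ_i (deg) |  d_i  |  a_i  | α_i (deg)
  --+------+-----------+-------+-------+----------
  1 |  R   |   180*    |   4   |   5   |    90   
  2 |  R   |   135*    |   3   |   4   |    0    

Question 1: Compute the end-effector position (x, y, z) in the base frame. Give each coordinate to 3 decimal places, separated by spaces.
after link 1: o_1 = (-5.0000, 0.0000, 4.0000)
after link 2: o_2 = (-2.1716, 3.0000, 6.8284)

-2.172 3.000 6.828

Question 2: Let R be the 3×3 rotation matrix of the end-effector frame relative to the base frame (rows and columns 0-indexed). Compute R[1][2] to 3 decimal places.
End-effector z-axis (col 2 of R) = (0.0000,1.0000,0.0000)
R[1][2] = 1.0000

1.000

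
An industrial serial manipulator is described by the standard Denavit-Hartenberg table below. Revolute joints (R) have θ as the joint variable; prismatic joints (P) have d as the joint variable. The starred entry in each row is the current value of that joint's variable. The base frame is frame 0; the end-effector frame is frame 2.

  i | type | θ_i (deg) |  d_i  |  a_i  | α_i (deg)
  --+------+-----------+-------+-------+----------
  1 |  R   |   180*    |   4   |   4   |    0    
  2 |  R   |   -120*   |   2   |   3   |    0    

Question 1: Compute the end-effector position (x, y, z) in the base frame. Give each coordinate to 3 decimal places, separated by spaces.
after link 1: o_1 = (-4.0000, 0.0000, 4.0000)
after link 2: o_2 = (-2.5000, 2.5981, 6.0000)

-2.500 2.598 6.000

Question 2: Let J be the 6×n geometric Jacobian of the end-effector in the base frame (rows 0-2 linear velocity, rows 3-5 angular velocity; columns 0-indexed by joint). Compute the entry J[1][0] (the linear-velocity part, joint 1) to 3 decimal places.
-2.500

axis z_0 = ẑ; lever o_n−o_0 = (-2.5000,2.5981,6.0000)
cross product → J_v[:, 0] = (-2.5981,-2.5000,0.0000)
J_ω[:, 0] = z_0
entry J[1][0] = -2.5000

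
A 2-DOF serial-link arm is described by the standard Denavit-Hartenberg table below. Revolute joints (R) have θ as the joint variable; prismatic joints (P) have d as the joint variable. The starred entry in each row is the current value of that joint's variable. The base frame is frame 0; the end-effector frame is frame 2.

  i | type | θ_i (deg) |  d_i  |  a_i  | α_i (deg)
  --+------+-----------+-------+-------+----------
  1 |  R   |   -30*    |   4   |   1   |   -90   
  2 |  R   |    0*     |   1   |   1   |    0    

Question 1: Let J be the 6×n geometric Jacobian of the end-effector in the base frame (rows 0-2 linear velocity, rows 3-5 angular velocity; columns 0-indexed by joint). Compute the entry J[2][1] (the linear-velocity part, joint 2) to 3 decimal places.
-1.000

axis z_1 = (0.5000,0.8660,0.0000); lever o_n−o_1 = (1.3660,0.3660,0.0000)
cross product → J_v[:, 1] = (-0.0000,0.0000,-1.0000)
J_ω[:, 1] = z_1
entry J[2][1] = -1.0000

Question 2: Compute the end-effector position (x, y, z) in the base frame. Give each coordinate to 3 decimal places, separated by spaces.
after link 1: o_1 = (0.8660, -0.5000, 4.0000)
after link 2: o_2 = (2.2321, -0.1340, 4.0000)

2.232 -0.134 4.000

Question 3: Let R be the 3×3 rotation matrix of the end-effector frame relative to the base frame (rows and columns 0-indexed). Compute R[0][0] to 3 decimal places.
0.866

End-effector x-axis (col 0 of R) = (0.8660,-0.5000,0.0000)
R[0][0] = 0.8660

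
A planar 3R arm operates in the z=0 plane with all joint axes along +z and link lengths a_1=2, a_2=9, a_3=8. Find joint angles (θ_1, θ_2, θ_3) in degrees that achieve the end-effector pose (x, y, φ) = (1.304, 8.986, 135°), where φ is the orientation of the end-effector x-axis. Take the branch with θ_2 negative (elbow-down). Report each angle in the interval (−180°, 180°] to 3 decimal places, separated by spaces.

wrist centre = target − a_3·(cos φ, sin φ) = (6.9609, 3.3291)
cos θ_2 = (59.5367−2²−9²)/(2·2·9) = -0.7073; θ_2 = -135.0168° (elbow-down)
β = atan2(3.3291,6.9609) = 25.5602°; ψ = atan2(-6.3621,-4.3658) = -124.4589°
θ_1 = β − ψ = 150.0191°
θ_3 = φ − θ_1 − θ_2 = 119.9977° (wrapped to (-180°,180°])

150.019 -135.017 119.998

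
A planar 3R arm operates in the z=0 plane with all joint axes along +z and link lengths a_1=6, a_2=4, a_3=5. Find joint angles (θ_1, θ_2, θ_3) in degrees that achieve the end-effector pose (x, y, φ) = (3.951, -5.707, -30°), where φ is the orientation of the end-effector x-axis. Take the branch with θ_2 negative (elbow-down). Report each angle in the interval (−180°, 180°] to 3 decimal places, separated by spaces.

-58.483 -150.005 178.488

wrist centre = target − a_3·(cos φ, sin φ) = (-0.3791, -3.2070)
cos θ_2 = (10.4286−6²−4²)/(2·6·4) = -0.8661; θ_2 = -150.0052° (elbow-down)
β = atan2(-3.2070,-0.3791) = -96.7421°; ψ = atan2(-1.9997,2.5357) = -38.2596°
θ_1 = β − ψ = -58.4826°
θ_3 = φ − θ_1 − θ_2 = 178.4878° (wrapped to (-180°,180°])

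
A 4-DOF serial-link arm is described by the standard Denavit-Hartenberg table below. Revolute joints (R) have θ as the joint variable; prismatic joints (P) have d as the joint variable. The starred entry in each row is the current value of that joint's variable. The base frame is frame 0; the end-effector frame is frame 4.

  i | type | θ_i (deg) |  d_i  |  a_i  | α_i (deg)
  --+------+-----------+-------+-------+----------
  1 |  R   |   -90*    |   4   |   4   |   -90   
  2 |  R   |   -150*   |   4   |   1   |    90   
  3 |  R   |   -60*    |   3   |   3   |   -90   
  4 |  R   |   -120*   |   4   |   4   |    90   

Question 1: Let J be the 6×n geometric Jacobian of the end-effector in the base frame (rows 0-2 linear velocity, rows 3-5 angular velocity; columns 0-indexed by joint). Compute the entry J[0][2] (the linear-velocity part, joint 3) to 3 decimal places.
3.964

axis z_2 = (0.0000,0.5000,-0.8660); lever o_n−o_2 = (1.1340,6.6651,-3.6160)
cross product → J_v[:, 2] = (3.9641,-0.9821,-0.5670)
J_ω[:, 2] = z_2
entry J[0][2] = 3.9641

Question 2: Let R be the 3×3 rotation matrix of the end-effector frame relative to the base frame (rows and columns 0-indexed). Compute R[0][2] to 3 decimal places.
0.750

End-effector z-axis (col 2 of R) = (0.7500,-0.6250,0.2165)
R[0][2] = 0.7500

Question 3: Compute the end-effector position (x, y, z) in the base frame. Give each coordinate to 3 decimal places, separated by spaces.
after link 1: o_1 = (0.0000, -4.0000, 4.0000)
after link 2: o_2 = (4.0000, -3.1340, 4.5000)
after link 3: o_3 = (1.4019, -0.3349, 2.6519)
after link 4: o_4 = (5.1340, 3.5311, 0.8840)

5.134 3.531 0.884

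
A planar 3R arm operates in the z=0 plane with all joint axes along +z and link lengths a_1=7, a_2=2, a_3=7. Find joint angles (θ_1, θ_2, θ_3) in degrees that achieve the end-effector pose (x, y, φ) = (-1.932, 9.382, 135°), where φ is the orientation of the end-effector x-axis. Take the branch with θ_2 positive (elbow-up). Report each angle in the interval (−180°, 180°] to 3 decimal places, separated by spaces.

wrist centre = target − a_3·(cos φ, sin φ) = (3.0177, 4.4323)
cos θ_2 = (28.7517−7²−2²)/(2·7·2) = -0.8660; θ_2 = 149.9985° (elbow-up)
β = atan2(4.4323,3.0177) = 55.7506°; ψ = atan2(1.0000,5.2680) = 10.7488°
θ_1 = β − ψ = 45.0017°
θ_3 = φ − θ_1 − θ_2 = -60.0002° (wrapped to (-180°,180°])

45.002 149.998 -60.000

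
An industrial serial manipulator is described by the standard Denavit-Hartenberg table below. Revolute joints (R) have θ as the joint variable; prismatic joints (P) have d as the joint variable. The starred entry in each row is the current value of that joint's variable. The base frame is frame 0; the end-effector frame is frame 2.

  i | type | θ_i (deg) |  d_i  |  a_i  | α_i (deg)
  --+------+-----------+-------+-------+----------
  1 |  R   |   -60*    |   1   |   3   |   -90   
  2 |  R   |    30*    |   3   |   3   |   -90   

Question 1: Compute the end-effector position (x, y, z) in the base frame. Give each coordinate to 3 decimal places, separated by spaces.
5.397 -3.348 -0.500

after link 1: o_1 = (1.5000, -2.5981, 1.0000)
after link 2: o_2 = (5.3971, -3.3481, -0.5000)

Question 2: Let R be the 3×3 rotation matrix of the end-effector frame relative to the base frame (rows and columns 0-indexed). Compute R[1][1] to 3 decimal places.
End-effector y-axis (col 1 of R) = (-0.8660,-0.5000,-0.0000)
R[1][1] = -0.5000

-0.500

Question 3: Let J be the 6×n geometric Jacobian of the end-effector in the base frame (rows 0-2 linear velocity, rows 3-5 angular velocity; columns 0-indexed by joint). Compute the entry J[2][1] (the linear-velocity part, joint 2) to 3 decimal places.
axis z_1 = (0.8660,0.5000,0.0000); lever o_n−o_1 = (3.8971,-0.7500,-1.5000)
cross product → J_v[:, 1] = (-0.7500,1.2990,-2.5981)
J_ω[:, 1] = z_1
entry J[2][1] = -2.5981

-2.598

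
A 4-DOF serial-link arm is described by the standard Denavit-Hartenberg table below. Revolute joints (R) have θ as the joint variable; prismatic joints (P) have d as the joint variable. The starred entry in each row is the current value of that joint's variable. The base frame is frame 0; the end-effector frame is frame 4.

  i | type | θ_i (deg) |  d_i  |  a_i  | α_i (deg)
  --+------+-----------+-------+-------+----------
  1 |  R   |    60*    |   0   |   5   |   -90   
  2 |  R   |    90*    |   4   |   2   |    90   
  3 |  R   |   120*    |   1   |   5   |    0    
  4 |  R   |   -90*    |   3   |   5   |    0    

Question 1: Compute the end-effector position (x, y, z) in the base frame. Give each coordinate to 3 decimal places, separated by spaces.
-4.879 13.209 -3.830

after link 1: o_1 = (2.5000, 4.3301, 0.0000)
after link 2: o_2 = (-0.9641, 6.3301, -2.0000)
after link 3: o_3 = (-4.2141, 9.3612, 0.5000)
after link 4: o_4 = (-4.8792, 13.2093, -3.8301)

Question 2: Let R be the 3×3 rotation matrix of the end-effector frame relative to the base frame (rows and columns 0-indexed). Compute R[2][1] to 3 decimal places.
End-effector y-axis (col 1 of R) = (-0.7500,0.4330,0.5000)
R[2][1] = 0.5000

0.500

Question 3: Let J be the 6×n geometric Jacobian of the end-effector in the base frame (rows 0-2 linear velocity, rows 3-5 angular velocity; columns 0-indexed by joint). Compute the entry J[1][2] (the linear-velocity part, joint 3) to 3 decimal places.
0.915

axis z_2 = (0.5000,0.8660,0.0000); lever o_n−o_2 = (-3.9151,6.8792,-1.8301)
cross product → J_v[:, 2] = (-1.5849,0.9151,6.8301)
J_ω[:, 2] = z_2
entry J[1][2] = 0.9151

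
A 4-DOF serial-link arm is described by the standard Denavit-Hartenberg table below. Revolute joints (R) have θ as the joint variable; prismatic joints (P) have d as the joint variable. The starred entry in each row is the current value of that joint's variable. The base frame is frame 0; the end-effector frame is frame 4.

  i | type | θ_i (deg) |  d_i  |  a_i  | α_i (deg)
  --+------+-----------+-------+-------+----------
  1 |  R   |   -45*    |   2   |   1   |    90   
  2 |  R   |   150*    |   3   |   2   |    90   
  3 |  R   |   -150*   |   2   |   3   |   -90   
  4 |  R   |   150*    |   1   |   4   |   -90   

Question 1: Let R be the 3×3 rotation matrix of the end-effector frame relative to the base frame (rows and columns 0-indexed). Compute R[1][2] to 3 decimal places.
End-effector z-axis (col 2 of R) = (-0.1358,-0.2178,0.9665)
R[1][2] = -0.2178

-0.218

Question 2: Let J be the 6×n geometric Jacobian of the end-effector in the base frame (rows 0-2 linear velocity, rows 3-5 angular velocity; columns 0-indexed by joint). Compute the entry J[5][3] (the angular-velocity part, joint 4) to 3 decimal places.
axis z_3 = (0.3062,0.9186,0.2500); lever o_n−o_3 = (-3.4628,2.2380,0.0179)
cross product → J_v[:, 3] = (-0.5430,-0.8712,3.8660)
J_ω[:, 3] = z_3
entry J[5][3] = 0.2500

0.250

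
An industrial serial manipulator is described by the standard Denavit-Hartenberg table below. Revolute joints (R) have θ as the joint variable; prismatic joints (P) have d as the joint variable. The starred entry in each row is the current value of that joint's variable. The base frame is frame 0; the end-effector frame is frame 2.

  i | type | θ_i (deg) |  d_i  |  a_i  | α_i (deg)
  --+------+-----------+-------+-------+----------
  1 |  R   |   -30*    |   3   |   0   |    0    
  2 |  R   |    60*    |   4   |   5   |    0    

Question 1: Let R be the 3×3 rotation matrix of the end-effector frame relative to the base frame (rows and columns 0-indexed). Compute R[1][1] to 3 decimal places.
0.866

End-effector y-axis (col 1 of R) = (-0.5000,0.8660,0.0000)
R[1][1] = 0.8660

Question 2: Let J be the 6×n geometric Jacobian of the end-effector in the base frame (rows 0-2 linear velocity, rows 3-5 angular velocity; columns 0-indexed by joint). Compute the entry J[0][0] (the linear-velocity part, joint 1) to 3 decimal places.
axis z_0 = ẑ; lever o_n−o_0 = (4.3301,2.5000,7.0000)
cross product → J_v[:, 0] = (-2.5000,4.3301,0.0000)
J_ω[:, 0] = z_0
entry J[0][0] = -2.5000

-2.500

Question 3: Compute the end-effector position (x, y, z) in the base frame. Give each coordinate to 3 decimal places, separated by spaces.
after link 1: o_1 = (0.0000, 0.0000, 3.0000)
after link 2: o_2 = (4.3301, 2.5000, 7.0000)

4.330 2.500 7.000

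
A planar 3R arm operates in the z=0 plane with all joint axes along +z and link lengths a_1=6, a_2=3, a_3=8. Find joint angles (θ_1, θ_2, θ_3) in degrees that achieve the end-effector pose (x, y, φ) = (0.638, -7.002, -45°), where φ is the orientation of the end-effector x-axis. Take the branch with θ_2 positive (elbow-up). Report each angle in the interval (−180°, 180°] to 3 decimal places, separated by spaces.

wrist centre = target − a_3·(cos φ, sin φ) = (-5.0189, -1.3451)
cos θ_2 = (26.9983−6²−3²)/(2·6·3) = -0.5000; θ_2 = 120.0031° (elbow-up)
β = atan2(-1.3451,-5.0189) = -164.9963°; ψ = atan2(2.5980,4.4999) = 30.0000°
θ_1 = β − ψ = -194.9963°
θ_3 = φ − θ_1 − θ_2 = 29.9932° (wrapped to (-180°,180°])

165.004 120.003 29.993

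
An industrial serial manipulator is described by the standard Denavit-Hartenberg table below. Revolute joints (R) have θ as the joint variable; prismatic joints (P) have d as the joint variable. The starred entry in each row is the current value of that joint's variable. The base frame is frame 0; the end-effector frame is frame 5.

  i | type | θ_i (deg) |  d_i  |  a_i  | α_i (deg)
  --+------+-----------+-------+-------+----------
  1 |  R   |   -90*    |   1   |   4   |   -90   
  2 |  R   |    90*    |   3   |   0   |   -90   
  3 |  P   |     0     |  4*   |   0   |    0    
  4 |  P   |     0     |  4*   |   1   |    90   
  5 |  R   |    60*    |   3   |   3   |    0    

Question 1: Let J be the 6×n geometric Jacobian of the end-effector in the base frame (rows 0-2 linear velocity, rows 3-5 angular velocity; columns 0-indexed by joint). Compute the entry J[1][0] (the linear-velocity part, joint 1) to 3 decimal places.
6.000

axis z_0 = ẑ; lever o_n−o_0 = (6.0000,6.5981,-1.5000)
cross product → J_v[:, 0] = (-6.5981,6.0000,0.0000)
J_ω[:, 0] = z_0
entry J[1][0] = 6.0000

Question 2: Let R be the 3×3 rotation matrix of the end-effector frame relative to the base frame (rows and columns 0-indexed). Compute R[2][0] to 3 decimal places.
-0.500

End-effector x-axis (col 0 of R) = (-0.0000,0.8660,-0.5000)
R[2][0] = -0.5000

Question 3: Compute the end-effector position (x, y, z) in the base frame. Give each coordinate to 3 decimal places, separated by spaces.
after link 1: o_1 = (0.0000, -4.0000, 1.0000)
after link 2: o_2 = (3.0000, -4.0000, 1.0000)
after link 3: o_3 = (3.0000, 0.0000, 1.0000)
after link 4: o_4 = (3.0000, 4.0000, -0.0000)
after link 5: o_5 = (6.0000, 6.5981, -1.5000)

6.000 6.598 -1.500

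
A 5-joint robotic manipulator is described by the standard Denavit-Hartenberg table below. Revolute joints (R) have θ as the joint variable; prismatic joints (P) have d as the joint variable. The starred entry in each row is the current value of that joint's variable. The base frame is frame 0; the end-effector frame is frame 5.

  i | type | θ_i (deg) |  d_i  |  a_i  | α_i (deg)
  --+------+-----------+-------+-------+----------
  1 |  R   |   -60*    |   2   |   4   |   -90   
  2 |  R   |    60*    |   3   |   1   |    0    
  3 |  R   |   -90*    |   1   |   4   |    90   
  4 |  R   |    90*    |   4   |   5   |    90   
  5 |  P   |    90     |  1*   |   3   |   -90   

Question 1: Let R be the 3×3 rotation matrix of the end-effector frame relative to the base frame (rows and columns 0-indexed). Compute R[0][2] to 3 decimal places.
End-effector z-axis (col 2 of R) = (-0.8660,-0.5000,0.0000)
R[0][2] = -0.8660

-0.866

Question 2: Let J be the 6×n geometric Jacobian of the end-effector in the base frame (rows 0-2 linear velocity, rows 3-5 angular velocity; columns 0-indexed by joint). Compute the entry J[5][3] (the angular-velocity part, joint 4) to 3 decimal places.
axis z_3 = (-0.2500,0.4330,0.8660); lever o_n−o_3 = (3.0131,4.7811,6.5622)
cross product → J_v[:, 3] = (-1.2990,4.2500,-2.5000)
J_ω[:, 3] = z_3
entry J[5][3] = 0.8660

0.866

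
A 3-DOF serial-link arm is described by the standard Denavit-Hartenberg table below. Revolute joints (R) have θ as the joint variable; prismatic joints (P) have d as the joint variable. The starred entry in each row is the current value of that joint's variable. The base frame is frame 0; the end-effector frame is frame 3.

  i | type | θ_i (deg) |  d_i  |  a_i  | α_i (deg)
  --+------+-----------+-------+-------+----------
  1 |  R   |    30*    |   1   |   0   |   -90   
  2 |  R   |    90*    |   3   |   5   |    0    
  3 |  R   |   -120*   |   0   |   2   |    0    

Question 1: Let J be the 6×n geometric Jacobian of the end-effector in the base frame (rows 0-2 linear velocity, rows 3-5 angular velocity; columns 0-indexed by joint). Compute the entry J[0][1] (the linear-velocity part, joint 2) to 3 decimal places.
axis z_1 = (-0.5000,0.8660,0.0000); lever o_n−o_1 = (0.0000,3.4641,-4.0000)
cross product → J_v[:, 1] = (-3.4641,-2.0000,-1.7321)
J_ω[:, 1] = z_1
entry J[0][1] = -3.4641

-3.464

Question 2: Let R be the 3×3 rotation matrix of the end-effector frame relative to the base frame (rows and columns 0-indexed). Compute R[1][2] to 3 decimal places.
0.866

End-effector z-axis (col 2 of R) = (-0.5000,0.8660,0.0000)
R[1][2] = 0.8660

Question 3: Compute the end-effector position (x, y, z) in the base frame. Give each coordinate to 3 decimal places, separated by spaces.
after link 1: o_1 = (0.0000, 0.0000, 1.0000)
after link 2: o_2 = (-1.5000, 2.5981, -4.0000)
after link 3: o_3 = (0.0000, 3.4641, -3.0000)

0.000 3.464 -3.000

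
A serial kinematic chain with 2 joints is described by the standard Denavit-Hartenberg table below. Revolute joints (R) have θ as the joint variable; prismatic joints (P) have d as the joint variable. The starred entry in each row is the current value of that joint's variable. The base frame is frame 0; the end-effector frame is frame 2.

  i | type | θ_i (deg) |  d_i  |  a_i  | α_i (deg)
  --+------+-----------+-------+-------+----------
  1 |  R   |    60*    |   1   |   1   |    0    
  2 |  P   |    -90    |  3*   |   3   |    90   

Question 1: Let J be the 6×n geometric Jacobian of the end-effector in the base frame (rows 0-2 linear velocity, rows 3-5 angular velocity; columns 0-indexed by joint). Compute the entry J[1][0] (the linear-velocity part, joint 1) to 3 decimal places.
3.098

axis z_0 = ẑ; lever o_n−o_0 = (3.0981,-0.6340,4.0000)
cross product → J_v[:, 0] = (0.6340,3.0981,-0.0000)
J_ω[:, 0] = z_0
entry J[1][0] = 3.0981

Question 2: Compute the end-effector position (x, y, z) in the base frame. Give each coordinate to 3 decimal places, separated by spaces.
after link 1: o_1 = (0.5000, 0.8660, 1.0000)
after link 2: o_2 = (3.0981, -0.6340, 4.0000)

3.098 -0.634 4.000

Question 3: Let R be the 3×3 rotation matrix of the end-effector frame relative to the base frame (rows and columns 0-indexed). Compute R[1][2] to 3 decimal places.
End-effector z-axis (col 2 of R) = (-0.5000,-0.8660,0.0000)
R[1][2] = -0.8660

-0.866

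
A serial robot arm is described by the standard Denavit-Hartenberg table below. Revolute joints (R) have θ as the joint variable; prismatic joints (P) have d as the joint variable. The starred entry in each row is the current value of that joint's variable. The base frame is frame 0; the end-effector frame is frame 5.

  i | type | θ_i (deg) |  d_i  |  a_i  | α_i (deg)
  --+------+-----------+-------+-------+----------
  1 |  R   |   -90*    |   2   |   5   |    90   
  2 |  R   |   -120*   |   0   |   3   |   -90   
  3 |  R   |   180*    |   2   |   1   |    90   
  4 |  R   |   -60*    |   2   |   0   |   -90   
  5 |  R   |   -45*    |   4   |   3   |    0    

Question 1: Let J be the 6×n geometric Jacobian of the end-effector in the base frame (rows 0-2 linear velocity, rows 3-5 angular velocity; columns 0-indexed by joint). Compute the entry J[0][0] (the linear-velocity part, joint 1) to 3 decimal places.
8.135

axis z_0 = ẑ; lever o_n−o_0 = (4.1213,-8.1355,3.1051)
cross product → J_v[:, 0] = (8.1355,4.1213,-0.0000)
J_ω[:, 0] = z_0
entry J[0][0] = 8.1355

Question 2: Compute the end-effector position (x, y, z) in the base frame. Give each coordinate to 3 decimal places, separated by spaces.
4.121 -8.135 3.105

after link 1: o_1 = (0.0000, -5.0000, 2.0000)
after link 2: o_2 = (0.0000, -3.5000, -0.5981)
after link 3: o_3 = (0.0000, -5.7321, -0.7321)
after link 4: o_4 = (2.0000, -5.7321, -0.7321)
after link 5: o_5 = (4.1213, -8.1355, 3.1051)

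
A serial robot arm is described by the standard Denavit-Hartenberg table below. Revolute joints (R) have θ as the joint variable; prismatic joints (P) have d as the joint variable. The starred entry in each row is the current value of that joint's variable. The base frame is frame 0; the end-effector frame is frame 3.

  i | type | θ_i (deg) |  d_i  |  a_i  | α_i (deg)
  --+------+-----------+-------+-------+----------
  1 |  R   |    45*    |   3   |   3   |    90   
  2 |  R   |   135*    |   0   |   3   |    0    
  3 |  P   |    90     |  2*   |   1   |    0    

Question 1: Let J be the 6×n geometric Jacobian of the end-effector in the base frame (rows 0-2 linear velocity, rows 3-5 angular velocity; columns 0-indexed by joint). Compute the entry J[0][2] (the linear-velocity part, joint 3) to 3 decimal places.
prismatic axis z_2 = (0.7071,-0.7071,0.0000)
J_v[:, 2] = z_2; J_ω[:, 2] = (0,0,0)
entry J[0][2] = 0.7071

0.707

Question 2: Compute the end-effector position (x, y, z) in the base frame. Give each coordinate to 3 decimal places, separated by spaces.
after link 1: o_1 = (2.1213, 2.1213, 3.0000)
after link 2: o_2 = (0.6213, 0.6213, 5.1213)
after link 3: o_3 = (1.5355, -1.2929, 4.4142)

1.536 -1.293 4.414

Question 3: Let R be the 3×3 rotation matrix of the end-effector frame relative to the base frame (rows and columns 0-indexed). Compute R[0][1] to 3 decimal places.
0.500

End-effector y-axis (col 1 of R) = (0.5000,0.5000,-0.7071)
R[0][1] = 0.5000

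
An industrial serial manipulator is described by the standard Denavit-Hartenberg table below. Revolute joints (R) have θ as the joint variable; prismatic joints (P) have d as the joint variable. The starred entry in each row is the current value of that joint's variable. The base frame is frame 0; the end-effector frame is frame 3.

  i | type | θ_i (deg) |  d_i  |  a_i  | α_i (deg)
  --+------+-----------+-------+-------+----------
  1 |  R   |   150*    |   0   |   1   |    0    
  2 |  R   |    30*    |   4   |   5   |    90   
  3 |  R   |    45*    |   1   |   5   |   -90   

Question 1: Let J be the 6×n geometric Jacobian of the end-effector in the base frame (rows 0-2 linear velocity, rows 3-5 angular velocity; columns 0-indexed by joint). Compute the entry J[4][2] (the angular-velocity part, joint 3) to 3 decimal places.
1.000

axis z_2 = (0.0000,1.0000,0.0000); lever o_n−o_2 = (-3.5355,1.0000,3.5355)
cross product → J_v[:, 2] = (3.5355,-0.0000,3.5355)
J_ω[:, 2] = z_2
entry J[4][2] = 1.0000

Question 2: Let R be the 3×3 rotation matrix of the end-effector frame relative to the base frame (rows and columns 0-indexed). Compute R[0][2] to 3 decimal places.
0.707

End-effector z-axis (col 2 of R) = (0.7071,0.0000,0.7071)
R[0][2] = 0.7071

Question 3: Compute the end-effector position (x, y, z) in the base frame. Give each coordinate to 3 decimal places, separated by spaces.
-9.402 1.500 7.536

after link 1: o_1 = (-0.8660, 0.5000, 0.0000)
after link 2: o_2 = (-5.8660, 0.5000, 4.0000)
after link 3: o_3 = (-9.4016, 1.5000, 7.5355)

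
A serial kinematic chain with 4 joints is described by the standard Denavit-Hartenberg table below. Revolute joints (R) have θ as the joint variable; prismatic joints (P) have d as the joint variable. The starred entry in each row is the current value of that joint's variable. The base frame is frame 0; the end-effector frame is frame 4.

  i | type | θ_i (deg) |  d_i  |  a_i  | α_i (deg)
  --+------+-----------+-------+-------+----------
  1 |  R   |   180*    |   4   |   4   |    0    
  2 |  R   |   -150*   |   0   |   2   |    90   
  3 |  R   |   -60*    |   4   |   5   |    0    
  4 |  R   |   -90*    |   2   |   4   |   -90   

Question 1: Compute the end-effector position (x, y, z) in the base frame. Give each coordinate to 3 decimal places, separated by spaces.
-0.103 -4.678 -2.330

after link 1: o_1 = (-4.0000, 0.0000, 4.0000)
after link 2: o_2 = (-2.2679, 1.0000, 4.0000)
after link 3: o_3 = (1.8971, -1.2141, -0.3301)
after link 4: o_4 = (-0.1029, -4.6782, -2.3301)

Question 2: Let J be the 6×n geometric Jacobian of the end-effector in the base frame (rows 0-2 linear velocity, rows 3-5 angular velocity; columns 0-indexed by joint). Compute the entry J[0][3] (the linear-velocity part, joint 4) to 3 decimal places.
axis z_3 = (0.5000,-0.8660,0.0000); lever o_n−o_3 = (-2.0000,-3.4641,-2.0000)
cross product → J_v[:, 3] = (1.7321,1.0000,-3.4641)
J_ω[:, 3] = z_3
entry J[0][3] = 1.7321

1.732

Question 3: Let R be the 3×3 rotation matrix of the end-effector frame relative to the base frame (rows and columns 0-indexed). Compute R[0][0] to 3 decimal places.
-0.750

End-effector x-axis (col 0 of R) = (-0.7500,-0.4330,-0.5000)
R[0][0] = -0.7500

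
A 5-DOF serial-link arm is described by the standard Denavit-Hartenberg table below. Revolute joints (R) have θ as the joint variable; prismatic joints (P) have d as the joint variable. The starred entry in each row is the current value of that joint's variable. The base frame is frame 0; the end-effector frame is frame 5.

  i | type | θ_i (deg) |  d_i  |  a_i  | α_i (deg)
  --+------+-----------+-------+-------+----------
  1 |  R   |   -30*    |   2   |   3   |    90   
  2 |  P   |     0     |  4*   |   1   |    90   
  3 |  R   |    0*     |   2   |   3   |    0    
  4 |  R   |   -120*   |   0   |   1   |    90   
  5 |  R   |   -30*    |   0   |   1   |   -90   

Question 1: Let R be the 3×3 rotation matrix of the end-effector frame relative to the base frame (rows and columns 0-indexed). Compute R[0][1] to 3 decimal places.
End-effector y-axis (col 1 of R) = (1.0000,-0.0000,-0.0000)
R[0][1] = 1.0000

1.000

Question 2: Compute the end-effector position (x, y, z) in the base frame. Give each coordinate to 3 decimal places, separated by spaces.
after link 1: o_1 = (2.5981, -1.5000, 2.0000)
after link 2: o_2 = (1.4641, -5.4641, 2.0000)
after link 3: o_3 = (4.0622, -6.9641, 0.0000)
after link 4: o_4 = (4.0622, -5.9641, 0.0000)
after link 5: o_5 = (4.0622, -5.0981, 0.5000)

4.062 -5.098 0.500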